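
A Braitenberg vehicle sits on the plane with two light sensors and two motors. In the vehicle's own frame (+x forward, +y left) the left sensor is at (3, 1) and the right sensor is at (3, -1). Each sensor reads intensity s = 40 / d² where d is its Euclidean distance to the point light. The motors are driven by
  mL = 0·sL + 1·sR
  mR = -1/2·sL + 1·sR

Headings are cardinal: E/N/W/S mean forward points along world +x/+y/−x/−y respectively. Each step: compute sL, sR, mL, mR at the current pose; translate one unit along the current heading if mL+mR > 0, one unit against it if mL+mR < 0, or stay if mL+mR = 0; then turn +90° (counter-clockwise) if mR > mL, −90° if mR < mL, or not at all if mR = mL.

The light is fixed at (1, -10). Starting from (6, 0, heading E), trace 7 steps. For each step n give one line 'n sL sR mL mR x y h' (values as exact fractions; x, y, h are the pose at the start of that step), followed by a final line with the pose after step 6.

0 8/37 8/29 8/29 180/1073 6 0 E
1 20/49 20/37 20/37 610/1813 7 0 S
2 40/73 40/109 40/109 740/7957 7 -1 W
3 1/4 2/9 2/9 7/72 6 -1 N
4 8/37 8/29 8/29 180/1073 6 0 E
5 20/49 20/37 20/37 610/1813 7 0 S
6 40/73 40/109 40/109 740/7957 7 -1 W
final 6 -1 N

n=0: pose=(6,0,E); sL=8/37, sR=8/29; mL=8/29, mR=180/1073; mL+mR=476/1073 → advance +1; mR−mL=-4/37 → turn -1·90°
n=1: pose=(7,0,S); sL=20/49, sR=20/37; mL=20/37, mR=610/1813; mL+mR=1590/1813 → advance +1; mR−mL=-10/49 → turn -1·90°
n=2: pose=(7,-1,W); sL=40/73, sR=40/109; mL=40/109, mR=740/7957; mL+mR=3660/7957 → advance +1; mR−mL=-20/73 → turn -1·90°
n=3: pose=(6,-1,N); sL=1/4, sR=2/9; mL=2/9, mR=7/72; mL+mR=23/72 → advance +1; mR−mL=-1/8 → turn -1·90°
n=4: pose=(6,0,E); sL=8/37, sR=8/29; mL=8/29, mR=180/1073; mL+mR=476/1073 → advance +1; mR−mL=-4/37 → turn -1·90°
n=5: pose=(7,0,S); sL=20/49, sR=20/37; mL=20/37, mR=610/1813; mL+mR=1590/1813 → advance +1; mR−mL=-10/49 → turn -1·90°
n=6: pose=(7,-1,W); sL=40/73, sR=40/109; mL=40/109, mR=740/7957; mL+mR=3660/7957 → advance +1; mR−mL=-20/73 → turn -1·90°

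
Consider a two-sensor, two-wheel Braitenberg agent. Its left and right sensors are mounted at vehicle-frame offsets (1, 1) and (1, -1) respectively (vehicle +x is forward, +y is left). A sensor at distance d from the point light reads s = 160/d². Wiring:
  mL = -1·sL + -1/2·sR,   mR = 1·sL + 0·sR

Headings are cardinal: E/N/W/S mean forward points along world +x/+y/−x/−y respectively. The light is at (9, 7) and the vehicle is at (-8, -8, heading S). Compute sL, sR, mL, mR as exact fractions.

5/16 8/29 -209/464 5/16

left sensor world pos  = (-7, -9); dL² = 512
right sensor world pos = (-9, -9); dR² = 580
sL = 160/512 = 5/16
sR = 160/580 = 8/29
mL = -1·sL + -1/2·sR = -209/464
mR = 1·sL + 0·sR = 5/16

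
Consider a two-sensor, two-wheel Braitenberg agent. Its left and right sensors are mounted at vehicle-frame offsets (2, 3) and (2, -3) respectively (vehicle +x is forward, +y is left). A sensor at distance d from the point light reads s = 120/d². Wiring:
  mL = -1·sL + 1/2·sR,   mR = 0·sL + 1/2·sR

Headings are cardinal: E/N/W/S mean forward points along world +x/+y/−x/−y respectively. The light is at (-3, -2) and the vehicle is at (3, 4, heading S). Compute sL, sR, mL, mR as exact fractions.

left sensor world pos  = (6, 2); dL² = 97
right sensor world pos = (0, 2); dR² = 25
sL = 120/97 = 120/97
sR = 120/25 = 24/5
mL = -1·sL + 1/2·sR = 564/485
mR = 0·sL + 1/2·sR = 12/5

120/97 24/5 564/485 12/5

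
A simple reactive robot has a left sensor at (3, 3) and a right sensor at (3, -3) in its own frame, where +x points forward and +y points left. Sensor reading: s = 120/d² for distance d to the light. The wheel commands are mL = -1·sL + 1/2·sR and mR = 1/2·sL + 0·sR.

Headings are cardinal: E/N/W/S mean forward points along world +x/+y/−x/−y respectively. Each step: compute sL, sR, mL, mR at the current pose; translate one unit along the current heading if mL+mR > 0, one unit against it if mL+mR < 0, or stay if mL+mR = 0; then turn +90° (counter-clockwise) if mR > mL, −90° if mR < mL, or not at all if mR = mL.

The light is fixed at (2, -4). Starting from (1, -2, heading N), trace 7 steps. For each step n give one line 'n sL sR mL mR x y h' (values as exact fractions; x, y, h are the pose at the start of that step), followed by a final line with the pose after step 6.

n=0: pose=(1,-2,N); sL=120/41, sR=120/29; mL=-1020/1189, mR=60/41; mL+mR=720/1189 → advance +1; mR−mL=2760/1189 → turn +1·90°
n=1: pose=(1,-1,W); sL=15/2, sR=30/13; mL=-165/26, mR=15/4; mL+mR=-135/52 → advance -1; mR−mL=525/52 → turn +1·90°
n=2: pose=(2,-1,S); sL=40/3, sR=40/3; mL=-20/3, mR=20/3; mL+mR=0 → advance +0; mR−mL=40/3 → turn +1·90°
n=3: pose=(2,-1,E); sL=8/3, sR=40/3; mL=4, mR=4/3; mL+mR=16/3 → advance +1; mR−mL=-8/3 → turn -1·90°
n=4: pose=(3,-1,S); sL=15/2, sR=30; mL=15/2, mR=15/4; mL+mR=45/4 → advance +1; mR−mL=-15/4 → turn -1·90°
n=5: pose=(3,-2,W); sL=24, sR=120/29; mL=-636/29, mR=12; mL+mR=-288/29 → advance -1; mR−mL=984/29 → turn +1·90°
n=6: pose=(4,-2,S); sL=60/13, sR=60; mL=330/13, mR=30/13; mL+mR=360/13 → advance +1; mR−mL=-300/13 → turn -1·90°

0 120/41 120/29 -1020/1189 60/41 1 -2 N
1 15/2 30/13 -165/26 15/4 1 -1 W
2 40/3 40/3 -20/3 20/3 2 -1 S
3 8/3 40/3 4 4/3 2 -1 E
4 15/2 30 15/2 15/4 3 -1 S
5 24 120/29 -636/29 12 3 -2 W
6 60/13 60 330/13 30/13 4 -2 S
final 4 -3 W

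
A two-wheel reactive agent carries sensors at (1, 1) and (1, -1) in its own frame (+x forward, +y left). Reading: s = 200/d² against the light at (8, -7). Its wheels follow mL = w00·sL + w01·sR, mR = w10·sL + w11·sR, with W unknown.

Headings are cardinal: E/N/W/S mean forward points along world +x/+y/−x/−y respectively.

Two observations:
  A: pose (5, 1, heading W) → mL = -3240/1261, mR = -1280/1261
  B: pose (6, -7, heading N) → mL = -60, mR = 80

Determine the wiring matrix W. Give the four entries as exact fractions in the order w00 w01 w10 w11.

-1/2 -1/2 -1 1

obs A: pose=(5,1,W) → sL=40/13, sR=200/97, mL=-3240/1261, mR=-1280/1261
obs B: pose=(6,-7,N) → sL=20, sR=100, mL=-60, mR=80
sensor matrix S = [[40/13, 200/97], [20, 100]]; det S = 336000/1261
solve [mL_A; mL_B] = S·[w00; w01] and [mR_A; mR_B] = S·[w10; w11]:
  w00 = -1/2, w01 = -1/2, w10 = -1, w11 = 1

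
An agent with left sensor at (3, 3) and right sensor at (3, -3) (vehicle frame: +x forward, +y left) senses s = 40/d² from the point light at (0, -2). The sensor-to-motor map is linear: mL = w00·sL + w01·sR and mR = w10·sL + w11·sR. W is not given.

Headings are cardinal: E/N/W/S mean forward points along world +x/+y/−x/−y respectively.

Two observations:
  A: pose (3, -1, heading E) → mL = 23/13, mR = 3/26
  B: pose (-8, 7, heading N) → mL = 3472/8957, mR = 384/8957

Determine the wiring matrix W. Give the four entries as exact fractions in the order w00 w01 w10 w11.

1 1 -1/2 1/2

obs A: pose=(3,-1,E) → sL=10/13, sR=1, mL=23/13, mR=3/26
obs B: pose=(-8,7,N) → sL=8/53, sR=40/169, mL=3472/8957, mR=384/8957
sensor matrix S = [[10/13, 1], [8/53, 40/169]]; det S = 3624/116441
solve [mL_A; mL_B] = S·[w00; w01] and [mR_A; mR_B] = S·[w10; w11]:
  w00 = 1, w01 = 1, w10 = -1/2, w11 = 1/2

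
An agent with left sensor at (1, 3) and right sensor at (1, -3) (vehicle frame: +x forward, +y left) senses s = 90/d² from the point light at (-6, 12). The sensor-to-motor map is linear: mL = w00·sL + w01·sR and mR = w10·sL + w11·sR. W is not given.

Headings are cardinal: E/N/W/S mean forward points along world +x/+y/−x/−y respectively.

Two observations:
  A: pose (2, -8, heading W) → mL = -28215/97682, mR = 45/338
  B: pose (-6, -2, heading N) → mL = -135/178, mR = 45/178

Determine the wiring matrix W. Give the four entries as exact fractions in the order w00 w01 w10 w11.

-1 -1/2 0 1/2

obs A: pose=(2,-8,W) → sL=45/289, sR=45/169, mL=-28215/97682, mR=45/338
obs B: pose=(-6,-2,N) → sL=45/89, sR=45/89, mL=-135/178, mR=45/178
sensor matrix S = [[45/289, 45/169], [45/89, 45/89]]; det S = -243000/4346849
solve [mL_A; mL_B] = S·[w00; w01] and [mR_A; mR_B] = S·[w10; w11]:
  w00 = -1, w01 = -1/2, w10 = 0, w11 = 1/2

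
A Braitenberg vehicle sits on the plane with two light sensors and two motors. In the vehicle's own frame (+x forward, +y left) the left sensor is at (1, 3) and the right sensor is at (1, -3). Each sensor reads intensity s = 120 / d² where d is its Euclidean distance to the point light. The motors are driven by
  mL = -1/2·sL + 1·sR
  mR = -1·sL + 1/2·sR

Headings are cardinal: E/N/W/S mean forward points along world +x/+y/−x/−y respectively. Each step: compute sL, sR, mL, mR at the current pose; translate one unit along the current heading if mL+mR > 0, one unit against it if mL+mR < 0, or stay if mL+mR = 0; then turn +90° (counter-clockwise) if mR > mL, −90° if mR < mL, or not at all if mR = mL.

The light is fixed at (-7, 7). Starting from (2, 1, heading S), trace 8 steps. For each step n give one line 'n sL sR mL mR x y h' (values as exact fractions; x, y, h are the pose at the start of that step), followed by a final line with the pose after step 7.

n=0: pose=(2,1,S); sL=120/193, sR=24/17; mL=3612/3281, mR=276/3281; mL+mR=3888/3281 → advance +1; mR−mL=-3336/3281 → turn -1·90°
n=1: pose=(2,0,W); sL=30/41, sR=3/2; mL=93/82, mR=3/164; mL+mR=189/164 → advance +1; mR−mL=-183/164 → turn -1·90°
n=2: pose=(1,0,N); sL=120/61, sR=120/157; mL=-2100/9577, mR=-15180/9577; mL+mR=-17280/9577 → advance -1; mR−mL=-13080/9577 → turn -1·90°
n=3: pose=(1,-1,E); sL=60/53, sR=60/101; mL=150/5353, mR=-4470/5353; mL+mR=-4320/5353 → advance -1; mR−mL=-4620/5353 → turn -1·90°
n=4: pose=(0,-1,S); sL=120/181, sR=120/97; mL=15900/17557, mR=-780/17557; mL+mR=15120/17557 → advance +1; mR−mL=-16680/17557 → turn -1·90°
n=5: pose=(0,-2,W); sL=2/3, sR=5/3; mL=4/3, mR=1/6; mL+mR=3/2 → advance +1; mR−mL=-7/6 → turn -1·90°
n=6: pose=(-1,-2,N); sL=120/73, sR=24/29; mL=12/2117, mR=-2604/2117; mL+mR=-2592/2117 → advance -1; mR−mL=-2616/2117 → turn -1·90°
n=7: pose=(-1,-3,E); sL=60/49, sR=60/109; mL=-330/5341, mR=-5070/5341; mL+mR=-5400/5341 → advance -1; mR−mL=-4740/5341 → turn -1·90°

0 120/193 24/17 3612/3281 276/3281 2 1 S
1 30/41 3/2 93/82 3/164 2 0 W
2 120/61 120/157 -2100/9577 -15180/9577 1 0 N
3 60/53 60/101 150/5353 -4470/5353 1 -1 E
4 120/181 120/97 15900/17557 -780/17557 0 -1 S
5 2/3 5/3 4/3 1/6 0 -2 W
6 120/73 24/29 12/2117 -2604/2117 -1 -2 N
7 60/49 60/109 -330/5341 -5070/5341 -1 -3 E
final -2 -3 S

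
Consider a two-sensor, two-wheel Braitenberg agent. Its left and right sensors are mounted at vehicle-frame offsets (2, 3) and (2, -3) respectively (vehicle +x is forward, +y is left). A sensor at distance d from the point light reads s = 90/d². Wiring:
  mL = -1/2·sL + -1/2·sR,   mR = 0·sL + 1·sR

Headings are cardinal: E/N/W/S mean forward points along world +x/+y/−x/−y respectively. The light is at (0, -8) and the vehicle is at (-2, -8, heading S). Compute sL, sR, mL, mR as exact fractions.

left sensor world pos  = (1, -10); dL² = 5
right sensor world pos = (-5, -10); dR² = 29
sL = 90/5 = 18
sR = 90/29 = 90/29
mL = -1/2·sL + -1/2·sR = -306/29
mR = 0·sL + 1·sR = 90/29

18 90/29 -306/29 90/29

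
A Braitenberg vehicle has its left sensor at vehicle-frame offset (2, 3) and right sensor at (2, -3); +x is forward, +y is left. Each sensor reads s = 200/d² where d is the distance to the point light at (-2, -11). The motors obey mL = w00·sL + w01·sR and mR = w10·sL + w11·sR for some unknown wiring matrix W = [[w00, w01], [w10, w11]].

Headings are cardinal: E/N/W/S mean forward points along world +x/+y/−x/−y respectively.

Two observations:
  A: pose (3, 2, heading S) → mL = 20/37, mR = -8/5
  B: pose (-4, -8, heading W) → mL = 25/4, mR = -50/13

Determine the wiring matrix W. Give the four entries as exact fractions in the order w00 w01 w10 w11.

1/2 0 0 -1

obs A: pose=(3,2,S) → sL=40/37, sR=8/5, mL=20/37, mR=-8/5
obs B: pose=(-4,-8,W) → sL=25/2, sR=50/13, mL=25/4, mR=-50/13
sensor matrix S = [[40/37, 8/5], [25/2, 50/13]]; det S = -7620/481
solve [mL_A; mL_B] = S·[w00; w01] and [mR_A; mR_B] = S·[w10; w11]:
  w00 = 1/2, w01 = 0, w10 = 0, w11 = -1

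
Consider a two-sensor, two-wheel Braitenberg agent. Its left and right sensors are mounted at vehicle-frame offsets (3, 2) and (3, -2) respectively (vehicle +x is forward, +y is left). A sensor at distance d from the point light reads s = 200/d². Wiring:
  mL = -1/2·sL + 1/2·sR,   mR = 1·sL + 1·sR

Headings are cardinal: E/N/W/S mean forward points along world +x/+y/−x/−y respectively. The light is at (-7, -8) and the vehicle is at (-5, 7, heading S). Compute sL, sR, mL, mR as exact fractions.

5/4 25/18 5/72 95/36

left sensor world pos  = (-3, 4); dL² = 160
right sensor world pos = (-7, 4); dR² = 144
sL = 200/160 = 5/4
sR = 200/144 = 25/18
mL = -1/2·sL + 1/2·sR = 5/72
mR = 1·sL + 1·sR = 95/36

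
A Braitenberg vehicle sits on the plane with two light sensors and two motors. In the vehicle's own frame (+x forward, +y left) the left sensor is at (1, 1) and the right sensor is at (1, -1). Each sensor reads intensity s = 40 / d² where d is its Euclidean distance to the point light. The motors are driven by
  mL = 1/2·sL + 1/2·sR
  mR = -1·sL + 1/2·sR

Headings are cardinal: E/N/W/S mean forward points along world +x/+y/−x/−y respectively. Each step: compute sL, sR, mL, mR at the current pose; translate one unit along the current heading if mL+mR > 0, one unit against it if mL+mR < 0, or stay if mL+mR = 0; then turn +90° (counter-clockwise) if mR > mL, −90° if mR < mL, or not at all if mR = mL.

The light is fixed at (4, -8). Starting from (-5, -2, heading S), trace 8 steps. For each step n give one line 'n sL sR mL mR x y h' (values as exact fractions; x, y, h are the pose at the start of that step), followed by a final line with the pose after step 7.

n=0: pose=(-5,-2,S); sL=40/89, sR=8/25; mL=856/2225, mR=-644/2225; mL+mR=212/2225 → advance +1; mR−mL=-60/89 → turn -1·90°
n=1: pose=(-5,-3,W); sL=10/29, sR=5/17; mL=315/986, mR=-195/986; mL+mR=60/493 → advance +1; mR−mL=-15/29 → turn -1·90°
n=2: pose=(-6,-3,N); sL=40/157, sR=40/117; mL=5480/18369, mR=-1540/18369; mL+mR=3940/18369 → advance +1; mR−mL=-60/157 → turn -1·90°
n=3: pose=(-6,-2,E); sL=4/13, sR=20/53; mL=236/689, mR=-82/689; mL+mR=154/689 → advance +1; mR−mL=-6/13 → turn -1·90°
n=4: pose=(-5,-2,S); sL=40/89, sR=8/25; mL=856/2225, mR=-644/2225; mL+mR=212/2225 → advance +1; mR−mL=-60/89 → turn -1·90°
n=5: pose=(-5,-3,W); sL=10/29, sR=5/17; mL=315/986, mR=-195/986; mL+mR=60/493 → advance +1; mR−mL=-15/29 → turn -1·90°
n=6: pose=(-6,-3,N); sL=40/157, sR=40/117; mL=5480/18369, mR=-1540/18369; mL+mR=3940/18369 → advance +1; mR−mL=-60/157 → turn -1·90°
n=7: pose=(-6,-2,E); sL=4/13, sR=20/53; mL=236/689, mR=-82/689; mL+mR=154/689 → advance +1; mR−mL=-6/13 → turn -1·90°

0 40/89 8/25 856/2225 -644/2225 -5 -2 S
1 10/29 5/17 315/986 -195/986 -5 -3 W
2 40/157 40/117 5480/18369 -1540/18369 -6 -3 N
3 4/13 20/53 236/689 -82/689 -6 -2 E
4 40/89 8/25 856/2225 -644/2225 -5 -2 S
5 10/29 5/17 315/986 -195/986 -5 -3 W
6 40/157 40/117 5480/18369 -1540/18369 -6 -3 N
7 4/13 20/53 236/689 -82/689 -6 -2 E
final -5 -2 S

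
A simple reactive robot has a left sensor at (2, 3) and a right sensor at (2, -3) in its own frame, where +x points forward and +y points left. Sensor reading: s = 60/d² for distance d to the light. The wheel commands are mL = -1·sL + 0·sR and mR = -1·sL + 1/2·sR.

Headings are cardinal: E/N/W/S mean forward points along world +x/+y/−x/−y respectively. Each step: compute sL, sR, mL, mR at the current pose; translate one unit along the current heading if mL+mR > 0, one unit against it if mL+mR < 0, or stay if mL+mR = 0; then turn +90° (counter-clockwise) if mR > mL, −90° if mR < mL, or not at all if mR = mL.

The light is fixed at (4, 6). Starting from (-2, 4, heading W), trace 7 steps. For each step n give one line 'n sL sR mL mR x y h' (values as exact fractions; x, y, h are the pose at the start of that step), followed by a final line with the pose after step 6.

n=0: pose=(-2,4,W); sL=60/89, sR=12/13; mL=-60/89, mR=-246/1157; mL+mR=-1026/1157 → advance -1; mR−mL=6/13 → turn +1·90°
n=1: pose=(-1,4,S); sL=3, sR=3/4; mL=-3, mR=-21/8; mL+mR=-45/8 → advance -1; mR−mL=3/8 → turn +1·90°
n=2: pose=(-1,5,E); sL=60/13, sR=12/5; mL=-60/13, mR=-222/65; mL+mR=-522/65 → advance -1; mR−mL=6/5 → turn +1·90°
n=3: pose=(-2,5,N); sL=30/41, sR=6; mL=-30/41, mR=93/41; mL+mR=63/41 → advance +1; mR−mL=3 → turn +1·90°
n=4: pose=(-2,6,W); sL=60/73, sR=60/73; mL=-60/73, mR=-30/73; mL+mR=-90/73 → advance -1; mR−mL=30/73 → turn +1·90°
n=5: pose=(-1,6,S); sL=15/2, sR=15/17; mL=-15/2, mR=-120/17; mL+mR=-495/34 → advance -1; mR−mL=15/34 → turn +1·90°
n=6: pose=(-1,7,E); sL=12/5, sR=60/13; mL=-12/5, mR=-6/65; mL+mR=-162/65 → advance -1; mR−mL=30/13 → turn +1·90°

0 60/89 12/13 -60/89 -246/1157 -2 4 W
1 3 3/4 -3 -21/8 -1 4 S
2 60/13 12/5 -60/13 -222/65 -1 5 E
3 30/41 6 -30/41 93/41 -2 5 N
4 60/73 60/73 -60/73 -30/73 -2 6 W
5 15/2 15/17 -15/2 -120/17 -1 6 S
6 12/5 60/13 -12/5 -6/65 -1 7 E
final -2 7 N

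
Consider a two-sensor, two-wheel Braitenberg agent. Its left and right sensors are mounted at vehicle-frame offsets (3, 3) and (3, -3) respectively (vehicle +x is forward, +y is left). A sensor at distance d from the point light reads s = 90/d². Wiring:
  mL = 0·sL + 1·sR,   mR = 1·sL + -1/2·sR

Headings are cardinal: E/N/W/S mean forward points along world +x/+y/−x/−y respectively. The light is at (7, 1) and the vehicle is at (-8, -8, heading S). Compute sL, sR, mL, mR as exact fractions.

5/16 5/26 5/26 45/208

left sensor world pos  = (-5, -11); dL² = 288
right sensor world pos = (-11, -11); dR² = 468
sL = 90/288 = 5/16
sR = 90/468 = 5/26
mL = 0·sL + 1·sR = 5/26
mR = 1·sL + -1/2·sR = 45/208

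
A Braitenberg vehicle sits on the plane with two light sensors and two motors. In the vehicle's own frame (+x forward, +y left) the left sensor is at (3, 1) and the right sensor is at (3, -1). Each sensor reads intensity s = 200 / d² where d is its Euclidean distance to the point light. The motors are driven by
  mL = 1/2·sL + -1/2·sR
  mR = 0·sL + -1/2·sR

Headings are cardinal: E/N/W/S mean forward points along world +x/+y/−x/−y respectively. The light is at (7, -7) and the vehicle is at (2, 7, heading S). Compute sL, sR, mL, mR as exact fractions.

left sensor world pos  = (3, 4); dL² = 137
right sensor world pos = (1, 4); dR² = 157
sL = 200/137 = 200/137
sR = 200/157 = 200/157
mL = 1/2·sL + -1/2·sR = 2000/21509
mR = 0·sL + -1/2·sR = -100/157

200/137 200/157 2000/21509 -100/157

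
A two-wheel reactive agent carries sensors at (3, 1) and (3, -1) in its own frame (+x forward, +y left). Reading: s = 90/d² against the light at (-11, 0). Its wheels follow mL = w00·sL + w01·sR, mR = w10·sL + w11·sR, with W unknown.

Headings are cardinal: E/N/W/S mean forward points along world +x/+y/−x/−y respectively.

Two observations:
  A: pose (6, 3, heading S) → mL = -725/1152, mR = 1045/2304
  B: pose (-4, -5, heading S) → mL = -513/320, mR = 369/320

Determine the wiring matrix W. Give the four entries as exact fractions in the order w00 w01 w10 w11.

obs A: pose=(6,3,S) → sL=5/18, sR=45/128, mL=-725/1152, mR=1045/2304
obs B: pose=(-4,-5,S) → sL=45/64, sR=9/10, mL=-513/320, mR=369/320
sensor matrix S = [[5/18, 45/128], [45/64, 9/10]]; det S = 23/8192
solve [mL_A; mL_B] = S·[w00; w01] and [mR_A; mR_B] = S·[w10; w11]:
  w00 = -1, w01 = -1, w10 = 1, w11 = 1/2

-1 -1 1 1/2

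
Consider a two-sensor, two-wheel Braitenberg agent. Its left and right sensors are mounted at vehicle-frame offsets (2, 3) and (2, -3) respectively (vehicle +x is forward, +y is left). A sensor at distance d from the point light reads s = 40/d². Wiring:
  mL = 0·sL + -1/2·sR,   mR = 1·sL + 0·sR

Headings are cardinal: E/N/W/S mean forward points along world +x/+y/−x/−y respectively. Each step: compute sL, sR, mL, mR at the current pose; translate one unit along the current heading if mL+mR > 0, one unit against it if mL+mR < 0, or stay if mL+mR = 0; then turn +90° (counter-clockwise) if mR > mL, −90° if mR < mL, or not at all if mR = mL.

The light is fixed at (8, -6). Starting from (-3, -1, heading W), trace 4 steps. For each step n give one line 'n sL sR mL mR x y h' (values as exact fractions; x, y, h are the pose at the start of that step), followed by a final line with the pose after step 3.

n=0: pose=(-3,-1,W); sL=40/173, sR=40/233; mL=-20/233, mR=40/173; mL+mR=5860/40309 → advance +1; mR−mL=12780/40309 → turn +1·90°
n=1: pose=(-4,-1,S); sL=4/9, sR=20/117; mL=-10/117, mR=4/9; mL+mR=14/39 → advance +1; mR−mL=62/117 → turn +1·90°
n=2: pose=(-4,-2,E); sL=40/149, sR=40/101; mL=-20/101, mR=40/149; mL+mR=1060/15049 → advance +1; mR−mL=7020/15049 → turn +1·90°
n=3: pose=(-3,-2,N); sL=5/29, sR=2/5; mL=-1/5, mR=5/29; mL+mR=-4/145 → advance -1; mR−mL=54/145 → turn +1·90°

0 40/173 40/233 -20/233 40/173 -3 -1 W
1 4/9 20/117 -10/117 4/9 -4 -1 S
2 40/149 40/101 -20/101 40/149 -4 -2 E
3 5/29 2/5 -1/5 5/29 -3 -2 N
final -3 -3 W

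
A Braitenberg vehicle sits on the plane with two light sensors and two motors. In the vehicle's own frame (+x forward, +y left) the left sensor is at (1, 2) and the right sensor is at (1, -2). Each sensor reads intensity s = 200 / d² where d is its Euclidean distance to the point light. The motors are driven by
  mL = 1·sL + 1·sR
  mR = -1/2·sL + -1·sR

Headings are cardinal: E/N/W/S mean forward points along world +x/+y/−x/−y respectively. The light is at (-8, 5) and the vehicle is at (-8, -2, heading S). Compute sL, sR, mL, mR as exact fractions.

left sensor world pos  = (-6, -3); dL² = 68
right sensor world pos = (-10, -3); dR² = 68
sL = 200/68 = 50/17
sR = 200/68 = 50/17
mL = 1·sL + 1·sR = 100/17
mR = -1/2·sL + -1·sR = -75/17

50/17 50/17 100/17 -75/17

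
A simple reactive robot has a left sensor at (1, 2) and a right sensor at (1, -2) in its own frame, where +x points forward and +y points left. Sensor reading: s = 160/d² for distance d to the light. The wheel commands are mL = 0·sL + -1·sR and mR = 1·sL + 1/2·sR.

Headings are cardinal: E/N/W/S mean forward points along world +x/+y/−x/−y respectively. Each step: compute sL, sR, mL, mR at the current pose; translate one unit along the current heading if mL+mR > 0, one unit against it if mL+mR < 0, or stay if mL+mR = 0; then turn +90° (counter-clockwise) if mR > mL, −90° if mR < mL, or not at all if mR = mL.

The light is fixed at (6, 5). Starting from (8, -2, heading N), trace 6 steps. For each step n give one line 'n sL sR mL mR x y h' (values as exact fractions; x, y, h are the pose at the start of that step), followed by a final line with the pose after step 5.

0 40/9 40/13 -40/13 700/117 8 -2 N
1 32/13 160/17 -160/17 1584/221 8 -1 W
2 80/37 16/5 -16/5 696/185 9 -1 S
3 160/41 160/97 -160/97 18800/3977 9 -2 E
4 4 20/9 -20/9 46/9 10 -2 N
5 160/73 32/5 -32/5 1968/365 10 -1 W
final 11 -1 S

n=0: pose=(8,-2,N); sL=40/9, sR=40/13; mL=-40/13, mR=700/117; mL+mR=340/117 → advance +1; mR−mL=1060/117 → turn +1·90°
n=1: pose=(8,-1,W); sL=32/13, sR=160/17; mL=-160/17, mR=1584/221; mL+mR=-496/221 → advance -1; mR−mL=3664/221 → turn +1·90°
n=2: pose=(9,-1,S); sL=80/37, sR=16/5; mL=-16/5, mR=696/185; mL+mR=104/185 → advance +1; mR−mL=1288/185 → turn +1·90°
n=3: pose=(9,-2,E); sL=160/41, sR=160/97; mL=-160/97, mR=18800/3977; mL+mR=12240/3977 → advance +1; mR−mL=25360/3977 → turn +1·90°
n=4: pose=(10,-2,N); sL=4, sR=20/9; mL=-20/9, mR=46/9; mL+mR=26/9 → advance +1; mR−mL=22/3 → turn +1·90°
n=5: pose=(10,-1,W); sL=160/73, sR=32/5; mL=-32/5, mR=1968/365; mL+mR=-368/365 → advance -1; mR−mL=4304/365 → turn +1·90°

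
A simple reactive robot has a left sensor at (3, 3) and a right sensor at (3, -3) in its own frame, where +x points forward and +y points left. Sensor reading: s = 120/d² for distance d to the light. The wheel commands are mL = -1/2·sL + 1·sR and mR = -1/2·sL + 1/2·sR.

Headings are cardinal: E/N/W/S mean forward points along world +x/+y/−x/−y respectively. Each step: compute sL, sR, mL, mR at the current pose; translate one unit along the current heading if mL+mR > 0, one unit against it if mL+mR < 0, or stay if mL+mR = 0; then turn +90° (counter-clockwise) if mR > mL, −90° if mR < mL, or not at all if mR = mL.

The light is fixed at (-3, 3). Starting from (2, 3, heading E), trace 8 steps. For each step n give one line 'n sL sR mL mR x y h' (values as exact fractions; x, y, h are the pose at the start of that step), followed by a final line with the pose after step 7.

n=0: pose=(2,3,E); sL=120/73, sR=120/73; mL=60/73, mR=0; mL+mR=60/73 → advance +1; mR−mL=-60/73 → turn -1·90°
n=1: pose=(3,3,S); sL=4/3, sR=20/3; mL=6, mR=8/3; mL+mR=26/3 → advance +1; mR−mL=-10/3 → turn -1·90°
n=2: pose=(3,2,W); sL=24/5, sR=120/13; mL=444/65, mR=144/65; mL+mR=588/65 → advance +1; mR−mL=-60/13 → turn -1·90°
n=3: pose=(2,2,N); sL=15, sR=30/17; mL=-195/34, mR=-225/34; mL+mR=-210/17 → advance -1; mR−mL=-15/17 → turn -1·90°
n=4: pose=(2,1,E); sL=24/13, sR=120/89; mL=492/1157, mR=-288/1157; mL+mR=204/1157 → advance +1; mR−mL=-60/89 → turn -1·90°
n=5: pose=(3,1,S); sL=60/53, sR=60/17; mL=2670/901, mR=1080/901; mL+mR=3750/901 → advance +1; mR−mL=-30/17 → turn -1·90°
n=6: pose=(3,0,W); sL=8/3, sR=40/3; mL=12, mR=16/3; mL+mR=52/3 → advance +1; mR−mL=-20/3 → turn -1·90°
n=7: pose=(2,0,N); sL=30, sR=15/8; mL=-105/8, mR=-225/16; mL+mR=-435/16 → advance -1; mR−mL=-15/16 → turn -1·90°

0 120/73 120/73 60/73 0 2 3 E
1 4/3 20/3 6 8/3 3 3 S
2 24/5 120/13 444/65 144/65 3 2 W
3 15 30/17 -195/34 -225/34 2 2 N
4 24/13 120/89 492/1157 -288/1157 2 1 E
5 60/53 60/17 2670/901 1080/901 3 1 S
6 8/3 40/3 12 16/3 3 0 W
7 30 15/8 -105/8 -225/16 2 0 N
final 2 -1 E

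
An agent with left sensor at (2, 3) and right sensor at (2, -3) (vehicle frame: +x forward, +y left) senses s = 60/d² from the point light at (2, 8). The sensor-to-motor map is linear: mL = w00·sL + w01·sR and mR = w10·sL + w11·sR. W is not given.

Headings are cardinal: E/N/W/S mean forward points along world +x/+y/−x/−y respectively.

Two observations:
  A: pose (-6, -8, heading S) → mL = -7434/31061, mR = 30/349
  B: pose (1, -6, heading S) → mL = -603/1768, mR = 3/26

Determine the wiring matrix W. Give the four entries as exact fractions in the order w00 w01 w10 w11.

-1 -1/2 1/2 0

obs A: pose=(-6,-8,S) → sL=60/349, sR=12/89, mL=-7434/31061, mR=30/349
obs B: pose=(1,-6,S) → sL=3/13, sR=15/68, mL=-603/1768, mR=3/26
sensor matrix S = [[60/349, 12/89], [3/13, 15/68]]; det S = 46737/6864481
solve [mL_A; mL_B] = S·[w00; w01] and [mR_A; mR_B] = S·[w10; w11]:
  w00 = -1, w01 = -1/2, w10 = 1/2, w11 = 0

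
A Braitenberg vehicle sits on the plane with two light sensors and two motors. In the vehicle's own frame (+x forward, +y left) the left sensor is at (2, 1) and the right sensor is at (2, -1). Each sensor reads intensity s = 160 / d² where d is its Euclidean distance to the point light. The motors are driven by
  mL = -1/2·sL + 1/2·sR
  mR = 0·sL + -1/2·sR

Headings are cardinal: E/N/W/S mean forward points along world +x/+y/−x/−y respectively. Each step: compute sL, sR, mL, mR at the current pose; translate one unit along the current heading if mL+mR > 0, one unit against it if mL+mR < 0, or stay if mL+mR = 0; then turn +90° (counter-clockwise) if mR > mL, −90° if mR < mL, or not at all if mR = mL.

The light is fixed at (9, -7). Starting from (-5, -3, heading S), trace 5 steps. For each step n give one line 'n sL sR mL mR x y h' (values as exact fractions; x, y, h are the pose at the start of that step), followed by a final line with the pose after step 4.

0 160/173 160/229 -4480/39617 -80/229 -5 -3 S
1 10/17 40/73 -25/1241 -20/73 -5 -2 W
2 32/49 160/193 832/9457 -80/193 -4 -2 N
3 80/73 16/13 64/949 -8/13 -4 -3 E
4 160/173 160/229 -4480/39617 -80/229 -5 -3 S
final -5 -2 W

n=0: pose=(-5,-3,S); sL=160/173, sR=160/229; mL=-4480/39617, mR=-80/229; mL+mR=-80/173 → advance -1; mR−mL=-9360/39617 → turn -1·90°
n=1: pose=(-5,-2,W); sL=10/17, sR=40/73; mL=-25/1241, mR=-20/73; mL+mR=-5/17 → advance -1; mR−mL=-315/1241 → turn -1·90°
n=2: pose=(-4,-2,N); sL=32/49, sR=160/193; mL=832/9457, mR=-80/193; mL+mR=-16/49 → advance -1; mR−mL=-4752/9457 → turn -1·90°
n=3: pose=(-4,-3,E); sL=80/73, sR=16/13; mL=64/949, mR=-8/13; mL+mR=-40/73 → advance -1; mR−mL=-648/949 → turn -1·90°
n=4: pose=(-5,-3,S); sL=160/173, sR=160/229; mL=-4480/39617, mR=-80/229; mL+mR=-80/173 → advance -1; mR−mL=-9360/39617 → turn -1·90°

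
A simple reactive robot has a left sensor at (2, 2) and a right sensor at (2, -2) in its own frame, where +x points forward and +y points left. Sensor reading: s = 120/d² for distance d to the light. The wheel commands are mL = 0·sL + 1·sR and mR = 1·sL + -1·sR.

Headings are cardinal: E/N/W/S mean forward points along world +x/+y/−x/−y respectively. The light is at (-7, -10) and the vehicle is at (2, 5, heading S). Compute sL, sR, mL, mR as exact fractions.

left sensor world pos  = (4, 3); dL² = 290
right sensor world pos = (0, 3); dR² = 218
sL = 120/290 = 12/29
sR = 120/218 = 60/109
mL = 0·sL + 1·sR = 60/109
mR = 1·sL + -1·sR = -432/3161

12/29 60/109 60/109 -432/3161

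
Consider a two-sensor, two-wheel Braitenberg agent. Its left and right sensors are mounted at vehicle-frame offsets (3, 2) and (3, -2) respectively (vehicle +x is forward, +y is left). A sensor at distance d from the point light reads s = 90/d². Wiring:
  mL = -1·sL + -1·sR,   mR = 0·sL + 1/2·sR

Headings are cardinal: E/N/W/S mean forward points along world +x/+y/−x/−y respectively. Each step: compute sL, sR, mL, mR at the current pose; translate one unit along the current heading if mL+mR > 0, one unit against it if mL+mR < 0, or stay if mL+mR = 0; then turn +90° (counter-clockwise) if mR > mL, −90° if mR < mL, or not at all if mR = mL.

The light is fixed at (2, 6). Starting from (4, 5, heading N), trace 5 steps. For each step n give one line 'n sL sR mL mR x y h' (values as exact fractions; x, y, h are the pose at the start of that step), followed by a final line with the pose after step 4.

n=0: pose=(4,5,N); sL=45/2, sR=9/2; mL=-27, mR=9/4; mL+mR=-99/4 → advance -1; mR−mL=117/4 → turn +1·90°
n=1: pose=(4,4,W); sL=90/17, sR=90; mL=-1620/17, mR=45; mL+mR=-855/17 → advance -1; mR−mL=2385/17 → turn +1·90°
n=2: pose=(5,4,S); sL=9/5, sR=45/13; mL=-342/65, mR=45/26; mL+mR=-459/130 → advance -1; mR−mL=909/130 → turn +1·90°
n=3: pose=(5,5,E); sL=90/37, sR=2; mL=-164/37, mR=1; mL+mR=-127/37 → advance -1; mR−mL=201/37 → turn +1·90°
n=4: pose=(4,5,N); sL=45/2, sR=9/2; mL=-27, mR=9/4; mL+mR=-99/4 → advance -1; mR−mL=117/4 → turn +1·90°

0 45/2 9/2 -27 9/4 4 5 N
1 90/17 90 -1620/17 45 4 4 W
2 9/5 45/13 -342/65 45/26 5 4 S
3 90/37 2 -164/37 1 5 5 E
4 45/2 9/2 -27 9/4 4 5 N
final 4 4 W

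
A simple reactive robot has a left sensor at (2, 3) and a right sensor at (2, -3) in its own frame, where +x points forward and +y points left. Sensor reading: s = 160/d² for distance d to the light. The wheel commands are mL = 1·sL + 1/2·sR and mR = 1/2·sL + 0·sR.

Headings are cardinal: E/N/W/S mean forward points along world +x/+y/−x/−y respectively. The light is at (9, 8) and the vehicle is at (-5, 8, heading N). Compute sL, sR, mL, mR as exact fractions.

160/293 32/25 8688/7325 80/293

left sensor world pos  = (-8, 10); dL² = 293
right sensor world pos = (-2, 10); dR² = 125
sL = 160/293 = 160/293
sR = 160/125 = 32/25
mL = 1·sL + 1/2·sR = 8688/7325
mR = 1/2·sL + 0·sR = 80/293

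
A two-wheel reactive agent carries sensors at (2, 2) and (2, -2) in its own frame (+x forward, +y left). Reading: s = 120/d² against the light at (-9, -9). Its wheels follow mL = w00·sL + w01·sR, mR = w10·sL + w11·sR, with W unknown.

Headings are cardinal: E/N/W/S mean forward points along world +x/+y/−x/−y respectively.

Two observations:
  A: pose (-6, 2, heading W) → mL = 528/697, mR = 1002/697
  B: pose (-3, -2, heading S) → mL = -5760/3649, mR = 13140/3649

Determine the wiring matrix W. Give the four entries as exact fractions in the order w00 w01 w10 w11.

obs A: pose=(-6,2,W) → sL=60/41, sR=12/17, mL=528/697, mR=1002/697
obs B: pose=(-3,-2,S) → sL=120/89, sR=120/41, mL=-5760/3649, mR=13140/3649
sensor matrix S = [[60/41, 12/17], [120/89, 120/41]]; det S = 8472960/2543353
solve [mL_A; mL_B] = S·[w00; w01] and [mR_A; mR_B] = S·[w10; w11]:
  w00 = 1, w01 = -1, w10 = 1/2, w11 = 1

1 -1 1/2 1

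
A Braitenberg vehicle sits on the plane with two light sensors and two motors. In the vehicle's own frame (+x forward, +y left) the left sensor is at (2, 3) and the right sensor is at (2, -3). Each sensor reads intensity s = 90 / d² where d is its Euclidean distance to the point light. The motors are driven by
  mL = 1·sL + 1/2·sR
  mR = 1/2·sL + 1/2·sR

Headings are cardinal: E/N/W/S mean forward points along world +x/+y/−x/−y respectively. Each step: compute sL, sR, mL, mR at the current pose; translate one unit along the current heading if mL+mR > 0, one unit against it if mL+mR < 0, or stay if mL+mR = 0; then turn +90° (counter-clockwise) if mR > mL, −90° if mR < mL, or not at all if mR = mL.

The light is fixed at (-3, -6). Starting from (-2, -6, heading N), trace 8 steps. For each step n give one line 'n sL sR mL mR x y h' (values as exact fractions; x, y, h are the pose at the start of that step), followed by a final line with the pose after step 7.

0 45/4 9/2 27/2 63/8 -2 -6 N
1 18/5 90/13 459/65 342/65 -2 -5 E
2 45/13 45 675/26 315/13 -1 -5 S
3 10 10 15 10 -1 -6 W
4 45/4 9/2 27/2 63/8 -2 -6 N
5 18/5 90/13 459/65 342/65 -2 -5 E
6 45/13 45 675/26 315/13 -1 -5 S
7 10 10 15 10 -1 -6 W
final -2 -6 N

n=0: pose=(-2,-6,N); sL=45/4, sR=9/2; mL=27/2, mR=63/8; mL+mR=171/8 → advance +1; mR−mL=-45/8 → turn -1·90°
n=1: pose=(-2,-5,E); sL=18/5, sR=90/13; mL=459/65, mR=342/65; mL+mR=801/65 → advance +1; mR−mL=-9/5 → turn -1·90°
n=2: pose=(-1,-5,S); sL=45/13, sR=45; mL=675/26, mR=315/13; mL+mR=1305/26 → advance +1; mR−mL=-45/26 → turn -1·90°
n=3: pose=(-1,-6,W); sL=10, sR=10; mL=15, mR=10; mL+mR=25 → advance +1; mR−mL=-5 → turn -1·90°
n=4: pose=(-2,-6,N); sL=45/4, sR=9/2; mL=27/2, mR=63/8; mL+mR=171/8 → advance +1; mR−mL=-45/8 → turn -1·90°
n=5: pose=(-2,-5,E); sL=18/5, sR=90/13; mL=459/65, mR=342/65; mL+mR=801/65 → advance +1; mR−mL=-9/5 → turn -1·90°
n=6: pose=(-1,-5,S); sL=45/13, sR=45; mL=675/26, mR=315/13; mL+mR=1305/26 → advance +1; mR−mL=-45/26 → turn -1·90°
n=7: pose=(-1,-6,W); sL=10, sR=10; mL=15, mR=10; mL+mR=25 → advance +1; mR−mL=-5 → turn -1·90°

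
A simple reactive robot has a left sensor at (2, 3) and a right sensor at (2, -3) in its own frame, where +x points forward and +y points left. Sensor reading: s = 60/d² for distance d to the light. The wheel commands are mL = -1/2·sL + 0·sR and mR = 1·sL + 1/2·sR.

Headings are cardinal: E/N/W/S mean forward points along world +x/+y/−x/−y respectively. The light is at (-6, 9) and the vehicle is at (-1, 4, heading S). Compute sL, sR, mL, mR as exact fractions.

60/113 60/53 -30/113 6570/5989

left sensor world pos  = (2, 2); dL² = 113
right sensor world pos = (-4, 2); dR² = 53
sL = 60/113 = 60/113
sR = 60/53 = 60/53
mL = -1/2·sL + 0·sR = -30/113
mR = 1·sL + 1/2·sR = 6570/5989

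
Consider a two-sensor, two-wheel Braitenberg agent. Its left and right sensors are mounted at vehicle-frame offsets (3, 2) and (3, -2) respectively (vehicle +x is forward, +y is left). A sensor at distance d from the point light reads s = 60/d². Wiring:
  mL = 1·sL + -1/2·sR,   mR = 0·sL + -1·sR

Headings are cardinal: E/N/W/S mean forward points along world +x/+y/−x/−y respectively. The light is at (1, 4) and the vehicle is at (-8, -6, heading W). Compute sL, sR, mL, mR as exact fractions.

left sensor world pos  = (-11, -8); dL² = 288
right sensor world pos = (-11, -4); dR² = 208
sL = 60/288 = 5/24
sR = 60/208 = 15/52
mL = 1·sL + -1/2·sR = 5/78
mR = 0·sL + -1·sR = -15/52

5/24 15/52 5/78 -15/52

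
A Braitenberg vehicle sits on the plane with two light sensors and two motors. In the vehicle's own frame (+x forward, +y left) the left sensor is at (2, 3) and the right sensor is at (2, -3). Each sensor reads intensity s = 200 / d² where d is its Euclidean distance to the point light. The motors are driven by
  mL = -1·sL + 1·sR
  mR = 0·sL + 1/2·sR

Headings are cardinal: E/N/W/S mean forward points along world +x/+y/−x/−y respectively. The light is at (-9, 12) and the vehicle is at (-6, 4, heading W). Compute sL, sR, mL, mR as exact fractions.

left sensor world pos  = (-8, 1); dL² = 122
right sensor world pos = (-8, 7); dR² = 26
sL = 200/122 = 100/61
sR = 200/26 = 100/13
mL = -1·sL + 1·sR = 4800/793
mR = 0·sL + 1/2·sR = 50/13

100/61 100/13 4800/793 50/13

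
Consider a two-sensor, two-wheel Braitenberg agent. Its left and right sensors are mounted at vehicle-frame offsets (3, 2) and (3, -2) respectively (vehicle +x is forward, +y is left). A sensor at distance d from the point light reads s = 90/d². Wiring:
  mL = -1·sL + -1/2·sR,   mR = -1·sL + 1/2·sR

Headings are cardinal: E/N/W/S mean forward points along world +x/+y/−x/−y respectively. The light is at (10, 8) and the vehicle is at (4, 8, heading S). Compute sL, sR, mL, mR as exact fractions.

left sensor world pos  = (6, 5); dL² = 25
right sensor world pos = (2, 5); dR² = 73
sL = 90/25 = 18/5
sR = 90/73 = 90/73
mL = -1·sL + -1/2·sR = -1539/365
mR = -1·sL + 1/2·sR = -1089/365

18/5 90/73 -1539/365 -1089/365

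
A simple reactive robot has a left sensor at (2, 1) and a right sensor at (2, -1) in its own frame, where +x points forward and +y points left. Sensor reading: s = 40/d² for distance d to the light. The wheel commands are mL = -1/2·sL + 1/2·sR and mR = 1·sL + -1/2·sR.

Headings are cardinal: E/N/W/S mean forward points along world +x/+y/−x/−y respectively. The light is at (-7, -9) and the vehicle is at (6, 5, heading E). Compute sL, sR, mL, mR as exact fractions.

4/45 20/197 56/8865 338/8865

left sensor world pos  = (8, 6); dL² = 450
right sensor world pos = (8, 4); dR² = 394
sL = 40/450 = 4/45
sR = 40/394 = 20/197
mL = -1/2·sL + 1/2·sR = 56/8865
mR = 1·sL + -1/2·sR = 338/8865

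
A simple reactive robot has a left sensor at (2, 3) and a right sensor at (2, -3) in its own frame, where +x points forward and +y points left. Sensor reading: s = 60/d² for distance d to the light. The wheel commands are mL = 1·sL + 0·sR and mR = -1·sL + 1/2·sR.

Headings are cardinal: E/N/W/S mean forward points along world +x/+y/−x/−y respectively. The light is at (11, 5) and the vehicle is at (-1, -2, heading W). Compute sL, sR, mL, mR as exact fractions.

15/74 15/53 15/74 -120/1961

left sensor world pos  = (-3, -5); dL² = 296
right sensor world pos = (-3, 1); dR² = 212
sL = 60/296 = 15/74
sR = 60/212 = 15/53
mL = 1·sL + 0·sR = 15/74
mR = -1·sL + 1/2·sR = -120/1961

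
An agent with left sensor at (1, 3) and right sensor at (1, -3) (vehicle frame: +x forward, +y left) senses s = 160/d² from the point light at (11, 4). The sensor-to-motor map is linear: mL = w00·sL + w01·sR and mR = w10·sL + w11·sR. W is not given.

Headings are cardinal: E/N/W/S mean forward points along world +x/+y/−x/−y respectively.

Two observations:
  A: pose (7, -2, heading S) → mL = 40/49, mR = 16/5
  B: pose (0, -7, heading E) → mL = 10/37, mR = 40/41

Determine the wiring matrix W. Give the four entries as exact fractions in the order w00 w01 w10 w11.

obs A: pose=(7,-2,S) → sL=16/5, sR=80/49, mL=40/49, mR=16/5
obs B: pose=(0,-7,E) → sL=40/41, sR=20/37, mL=10/37, mR=40/41
sensor matrix S = [[16/5, 80/49], [40/41, 20/37]]; det S = 10176/74333
solve [mL_A; mL_B] = S·[w00; w01] and [mR_A; mR_B] = S·[w10; w11]:
  w00 = 0, w01 = 1/2, w10 = 1, w11 = 0

0 1/2 1 0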